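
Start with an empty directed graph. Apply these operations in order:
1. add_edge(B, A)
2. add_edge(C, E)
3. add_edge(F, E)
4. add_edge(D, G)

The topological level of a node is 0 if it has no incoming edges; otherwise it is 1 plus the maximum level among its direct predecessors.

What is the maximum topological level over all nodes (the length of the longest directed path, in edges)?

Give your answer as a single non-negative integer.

Answer: 1

Derivation:
Op 1: add_edge(B, A). Edges now: 1
Op 2: add_edge(C, E). Edges now: 2
Op 3: add_edge(F, E). Edges now: 3
Op 4: add_edge(D, G). Edges now: 4
Compute levels (Kahn BFS):
  sources (in-degree 0): B, C, D, F
  process B: level=0
    B->A: in-degree(A)=0, level(A)=1, enqueue
  process C: level=0
    C->E: in-degree(E)=1, level(E)>=1
  process D: level=0
    D->G: in-degree(G)=0, level(G)=1, enqueue
  process F: level=0
    F->E: in-degree(E)=0, level(E)=1, enqueue
  process A: level=1
  process G: level=1
  process E: level=1
All levels: A:1, B:0, C:0, D:0, E:1, F:0, G:1
max level = 1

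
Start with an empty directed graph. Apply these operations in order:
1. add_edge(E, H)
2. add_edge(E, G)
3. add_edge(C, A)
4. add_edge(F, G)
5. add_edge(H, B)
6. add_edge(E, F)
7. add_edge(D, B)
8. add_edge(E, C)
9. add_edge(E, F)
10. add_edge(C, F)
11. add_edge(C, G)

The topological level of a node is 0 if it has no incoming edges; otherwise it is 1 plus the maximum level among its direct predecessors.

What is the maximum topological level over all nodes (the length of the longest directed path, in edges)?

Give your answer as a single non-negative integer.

Answer: 3

Derivation:
Op 1: add_edge(E, H). Edges now: 1
Op 2: add_edge(E, G). Edges now: 2
Op 3: add_edge(C, A). Edges now: 3
Op 4: add_edge(F, G). Edges now: 4
Op 5: add_edge(H, B). Edges now: 5
Op 6: add_edge(E, F). Edges now: 6
Op 7: add_edge(D, B). Edges now: 7
Op 8: add_edge(E, C). Edges now: 8
Op 9: add_edge(E, F) (duplicate, no change). Edges now: 8
Op 10: add_edge(C, F). Edges now: 9
Op 11: add_edge(C, G). Edges now: 10
Compute levels (Kahn BFS):
  sources (in-degree 0): D, E
  process D: level=0
    D->B: in-degree(B)=1, level(B)>=1
  process E: level=0
    E->C: in-degree(C)=0, level(C)=1, enqueue
    E->F: in-degree(F)=1, level(F)>=1
    E->G: in-degree(G)=2, level(G)>=1
    E->H: in-degree(H)=0, level(H)=1, enqueue
  process C: level=1
    C->A: in-degree(A)=0, level(A)=2, enqueue
    C->F: in-degree(F)=0, level(F)=2, enqueue
    C->G: in-degree(G)=1, level(G)>=2
  process H: level=1
    H->B: in-degree(B)=0, level(B)=2, enqueue
  process A: level=2
  process F: level=2
    F->G: in-degree(G)=0, level(G)=3, enqueue
  process B: level=2
  process G: level=3
All levels: A:2, B:2, C:1, D:0, E:0, F:2, G:3, H:1
max level = 3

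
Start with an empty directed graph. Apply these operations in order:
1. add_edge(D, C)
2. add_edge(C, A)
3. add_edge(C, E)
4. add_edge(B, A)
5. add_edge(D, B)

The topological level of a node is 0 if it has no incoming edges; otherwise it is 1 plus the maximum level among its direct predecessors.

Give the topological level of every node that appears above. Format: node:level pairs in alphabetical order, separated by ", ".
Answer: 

Op 1: add_edge(D, C). Edges now: 1
Op 2: add_edge(C, A). Edges now: 2
Op 3: add_edge(C, E). Edges now: 3
Op 4: add_edge(B, A). Edges now: 4
Op 5: add_edge(D, B). Edges now: 5
Compute levels (Kahn BFS):
  sources (in-degree 0): D
  process D: level=0
    D->B: in-degree(B)=0, level(B)=1, enqueue
    D->C: in-degree(C)=0, level(C)=1, enqueue
  process B: level=1
    B->A: in-degree(A)=1, level(A)>=2
  process C: level=1
    C->A: in-degree(A)=0, level(A)=2, enqueue
    C->E: in-degree(E)=0, level(E)=2, enqueue
  process A: level=2
  process E: level=2
All levels: A:2, B:1, C:1, D:0, E:2

Answer: A:2, B:1, C:1, D:0, E:2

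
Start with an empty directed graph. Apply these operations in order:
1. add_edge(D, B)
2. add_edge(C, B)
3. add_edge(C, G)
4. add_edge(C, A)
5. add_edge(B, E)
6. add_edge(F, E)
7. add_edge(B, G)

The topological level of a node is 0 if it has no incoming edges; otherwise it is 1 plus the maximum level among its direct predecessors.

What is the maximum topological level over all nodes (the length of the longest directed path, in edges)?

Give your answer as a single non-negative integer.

Answer: 2

Derivation:
Op 1: add_edge(D, B). Edges now: 1
Op 2: add_edge(C, B). Edges now: 2
Op 3: add_edge(C, G). Edges now: 3
Op 4: add_edge(C, A). Edges now: 4
Op 5: add_edge(B, E). Edges now: 5
Op 6: add_edge(F, E). Edges now: 6
Op 7: add_edge(B, G). Edges now: 7
Compute levels (Kahn BFS):
  sources (in-degree 0): C, D, F
  process C: level=0
    C->A: in-degree(A)=0, level(A)=1, enqueue
    C->B: in-degree(B)=1, level(B)>=1
    C->G: in-degree(G)=1, level(G)>=1
  process D: level=0
    D->B: in-degree(B)=0, level(B)=1, enqueue
  process F: level=0
    F->E: in-degree(E)=1, level(E)>=1
  process A: level=1
  process B: level=1
    B->E: in-degree(E)=0, level(E)=2, enqueue
    B->G: in-degree(G)=0, level(G)=2, enqueue
  process E: level=2
  process G: level=2
All levels: A:1, B:1, C:0, D:0, E:2, F:0, G:2
max level = 2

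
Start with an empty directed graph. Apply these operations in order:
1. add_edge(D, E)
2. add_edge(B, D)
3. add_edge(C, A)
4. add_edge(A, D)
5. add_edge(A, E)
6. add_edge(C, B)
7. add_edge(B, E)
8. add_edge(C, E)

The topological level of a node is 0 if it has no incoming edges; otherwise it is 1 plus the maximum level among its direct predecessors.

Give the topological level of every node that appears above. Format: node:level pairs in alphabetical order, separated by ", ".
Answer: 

Answer: A:1, B:1, C:0, D:2, E:3

Derivation:
Op 1: add_edge(D, E). Edges now: 1
Op 2: add_edge(B, D). Edges now: 2
Op 3: add_edge(C, A). Edges now: 3
Op 4: add_edge(A, D). Edges now: 4
Op 5: add_edge(A, E). Edges now: 5
Op 6: add_edge(C, B). Edges now: 6
Op 7: add_edge(B, E). Edges now: 7
Op 8: add_edge(C, E). Edges now: 8
Compute levels (Kahn BFS):
  sources (in-degree 0): C
  process C: level=0
    C->A: in-degree(A)=0, level(A)=1, enqueue
    C->B: in-degree(B)=0, level(B)=1, enqueue
    C->E: in-degree(E)=3, level(E)>=1
  process A: level=1
    A->D: in-degree(D)=1, level(D)>=2
    A->E: in-degree(E)=2, level(E)>=2
  process B: level=1
    B->D: in-degree(D)=0, level(D)=2, enqueue
    B->E: in-degree(E)=1, level(E)>=2
  process D: level=2
    D->E: in-degree(E)=0, level(E)=3, enqueue
  process E: level=3
All levels: A:1, B:1, C:0, D:2, E:3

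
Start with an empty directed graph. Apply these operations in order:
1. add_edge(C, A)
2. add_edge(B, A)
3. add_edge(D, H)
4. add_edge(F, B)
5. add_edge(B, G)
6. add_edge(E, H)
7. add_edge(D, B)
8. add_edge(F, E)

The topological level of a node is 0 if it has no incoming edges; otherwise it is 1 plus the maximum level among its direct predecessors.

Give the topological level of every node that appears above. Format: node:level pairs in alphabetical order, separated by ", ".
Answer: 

Op 1: add_edge(C, A). Edges now: 1
Op 2: add_edge(B, A). Edges now: 2
Op 3: add_edge(D, H). Edges now: 3
Op 4: add_edge(F, B). Edges now: 4
Op 5: add_edge(B, G). Edges now: 5
Op 6: add_edge(E, H). Edges now: 6
Op 7: add_edge(D, B). Edges now: 7
Op 8: add_edge(F, E). Edges now: 8
Compute levels (Kahn BFS):
  sources (in-degree 0): C, D, F
  process C: level=0
    C->A: in-degree(A)=1, level(A)>=1
  process D: level=0
    D->B: in-degree(B)=1, level(B)>=1
    D->H: in-degree(H)=1, level(H)>=1
  process F: level=0
    F->B: in-degree(B)=0, level(B)=1, enqueue
    F->E: in-degree(E)=0, level(E)=1, enqueue
  process B: level=1
    B->A: in-degree(A)=0, level(A)=2, enqueue
    B->G: in-degree(G)=0, level(G)=2, enqueue
  process E: level=1
    E->H: in-degree(H)=0, level(H)=2, enqueue
  process A: level=2
  process G: level=2
  process H: level=2
All levels: A:2, B:1, C:0, D:0, E:1, F:0, G:2, H:2

Answer: A:2, B:1, C:0, D:0, E:1, F:0, G:2, H:2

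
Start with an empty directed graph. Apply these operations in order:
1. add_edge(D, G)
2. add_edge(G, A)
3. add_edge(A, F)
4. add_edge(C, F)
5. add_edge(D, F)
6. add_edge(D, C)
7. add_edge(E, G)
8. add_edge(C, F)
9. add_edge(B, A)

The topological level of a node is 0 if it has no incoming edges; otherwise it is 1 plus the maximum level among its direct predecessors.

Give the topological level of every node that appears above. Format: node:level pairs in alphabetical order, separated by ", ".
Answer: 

Op 1: add_edge(D, G). Edges now: 1
Op 2: add_edge(G, A). Edges now: 2
Op 3: add_edge(A, F). Edges now: 3
Op 4: add_edge(C, F). Edges now: 4
Op 5: add_edge(D, F). Edges now: 5
Op 6: add_edge(D, C). Edges now: 6
Op 7: add_edge(E, G). Edges now: 7
Op 8: add_edge(C, F) (duplicate, no change). Edges now: 7
Op 9: add_edge(B, A). Edges now: 8
Compute levels (Kahn BFS):
  sources (in-degree 0): B, D, E
  process B: level=0
    B->A: in-degree(A)=1, level(A)>=1
  process D: level=0
    D->C: in-degree(C)=0, level(C)=1, enqueue
    D->F: in-degree(F)=2, level(F)>=1
    D->G: in-degree(G)=1, level(G)>=1
  process E: level=0
    E->G: in-degree(G)=0, level(G)=1, enqueue
  process C: level=1
    C->F: in-degree(F)=1, level(F)>=2
  process G: level=1
    G->A: in-degree(A)=0, level(A)=2, enqueue
  process A: level=2
    A->F: in-degree(F)=0, level(F)=3, enqueue
  process F: level=3
All levels: A:2, B:0, C:1, D:0, E:0, F:3, G:1

Answer: A:2, B:0, C:1, D:0, E:0, F:3, G:1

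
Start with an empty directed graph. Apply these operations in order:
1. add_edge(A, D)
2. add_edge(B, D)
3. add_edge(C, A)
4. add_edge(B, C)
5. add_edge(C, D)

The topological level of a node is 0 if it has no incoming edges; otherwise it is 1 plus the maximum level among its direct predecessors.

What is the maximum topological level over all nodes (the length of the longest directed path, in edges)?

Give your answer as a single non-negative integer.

Op 1: add_edge(A, D). Edges now: 1
Op 2: add_edge(B, D). Edges now: 2
Op 3: add_edge(C, A). Edges now: 3
Op 4: add_edge(B, C). Edges now: 4
Op 5: add_edge(C, D). Edges now: 5
Compute levels (Kahn BFS):
  sources (in-degree 0): B
  process B: level=0
    B->C: in-degree(C)=0, level(C)=1, enqueue
    B->D: in-degree(D)=2, level(D)>=1
  process C: level=1
    C->A: in-degree(A)=0, level(A)=2, enqueue
    C->D: in-degree(D)=1, level(D)>=2
  process A: level=2
    A->D: in-degree(D)=0, level(D)=3, enqueue
  process D: level=3
All levels: A:2, B:0, C:1, D:3
max level = 3

Answer: 3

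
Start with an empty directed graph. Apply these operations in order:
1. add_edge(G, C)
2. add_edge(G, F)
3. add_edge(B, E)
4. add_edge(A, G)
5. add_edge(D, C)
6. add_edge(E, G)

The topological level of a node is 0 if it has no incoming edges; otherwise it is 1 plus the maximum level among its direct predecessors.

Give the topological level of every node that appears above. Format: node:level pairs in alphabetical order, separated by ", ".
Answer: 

Op 1: add_edge(G, C). Edges now: 1
Op 2: add_edge(G, F). Edges now: 2
Op 3: add_edge(B, E). Edges now: 3
Op 4: add_edge(A, G). Edges now: 4
Op 5: add_edge(D, C). Edges now: 5
Op 6: add_edge(E, G). Edges now: 6
Compute levels (Kahn BFS):
  sources (in-degree 0): A, B, D
  process A: level=0
    A->G: in-degree(G)=1, level(G)>=1
  process B: level=0
    B->E: in-degree(E)=0, level(E)=1, enqueue
  process D: level=0
    D->C: in-degree(C)=1, level(C)>=1
  process E: level=1
    E->G: in-degree(G)=0, level(G)=2, enqueue
  process G: level=2
    G->C: in-degree(C)=0, level(C)=3, enqueue
    G->F: in-degree(F)=0, level(F)=3, enqueue
  process C: level=3
  process F: level=3
All levels: A:0, B:0, C:3, D:0, E:1, F:3, G:2

Answer: A:0, B:0, C:3, D:0, E:1, F:3, G:2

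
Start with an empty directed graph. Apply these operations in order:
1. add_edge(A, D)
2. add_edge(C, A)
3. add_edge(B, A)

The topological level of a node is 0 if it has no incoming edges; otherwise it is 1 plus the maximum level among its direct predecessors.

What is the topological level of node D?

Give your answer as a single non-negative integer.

Op 1: add_edge(A, D). Edges now: 1
Op 2: add_edge(C, A). Edges now: 2
Op 3: add_edge(B, A). Edges now: 3
Compute levels (Kahn BFS):
  sources (in-degree 0): B, C
  process B: level=0
    B->A: in-degree(A)=1, level(A)>=1
  process C: level=0
    C->A: in-degree(A)=0, level(A)=1, enqueue
  process A: level=1
    A->D: in-degree(D)=0, level(D)=2, enqueue
  process D: level=2
All levels: A:1, B:0, C:0, D:2
level(D) = 2

Answer: 2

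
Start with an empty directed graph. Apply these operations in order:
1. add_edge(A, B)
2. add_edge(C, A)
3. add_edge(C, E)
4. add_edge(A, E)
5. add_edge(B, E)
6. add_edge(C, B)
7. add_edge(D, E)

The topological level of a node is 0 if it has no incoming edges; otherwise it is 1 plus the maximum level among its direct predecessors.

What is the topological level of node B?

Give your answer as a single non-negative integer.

Answer: 2

Derivation:
Op 1: add_edge(A, B). Edges now: 1
Op 2: add_edge(C, A). Edges now: 2
Op 3: add_edge(C, E). Edges now: 3
Op 4: add_edge(A, E). Edges now: 4
Op 5: add_edge(B, E). Edges now: 5
Op 6: add_edge(C, B). Edges now: 6
Op 7: add_edge(D, E). Edges now: 7
Compute levels (Kahn BFS):
  sources (in-degree 0): C, D
  process C: level=0
    C->A: in-degree(A)=0, level(A)=1, enqueue
    C->B: in-degree(B)=1, level(B)>=1
    C->E: in-degree(E)=3, level(E)>=1
  process D: level=0
    D->E: in-degree(E)=2, level(E)>=1
  process A: level=1
    A->B: in-degree(B)=0, level(B)=2, enqueue
    A->E: in-degree(E)=1, level(E)>=2
  process B: level=2
    B->E: in-degree(E)=0, level(E)=3, enqueue
  process E: level=3
All levels: A:1, B:2, C:0, D:0, E:3
level(B) = 2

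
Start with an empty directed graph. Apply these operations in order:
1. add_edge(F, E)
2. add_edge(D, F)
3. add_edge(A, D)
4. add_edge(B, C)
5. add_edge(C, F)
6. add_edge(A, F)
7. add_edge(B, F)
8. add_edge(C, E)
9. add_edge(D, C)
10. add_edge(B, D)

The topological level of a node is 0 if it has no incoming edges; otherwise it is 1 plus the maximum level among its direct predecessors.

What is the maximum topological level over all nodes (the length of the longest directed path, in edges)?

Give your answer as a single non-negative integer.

Answer: 4

Derivation:
Op 1: add_edge(F, E). Edges now: 1
Op 2: add_edge(D, F). Edges now: 2
Op 3: add_edge(A, D). Edges now: 3
Op 4: add_edge(B, C). Edges now: 4
Op 5: add_edge(C, F). Edges now: 5
Op 6: add_edge(A, F). Edges now: 6
Op 7: add_edge(B, F). Edges now: 7
Op 8: add_edge(C, E). Edges now: 8
Op 9: add_edge(D, C). Edges now: 9
Op 10: add_edge(B, D). Edges now: 10
Compute levels (Kahn BFS):
  sources (in-degree 0): A, B
  process A: level=0
    A->D: in-degree(D)=1, level(D)>=1
    A->F: in-degree(F)=3, level(F)>=1
  process B: level=0
    B->C: in-degree(C)=1, level(C)>=1
    B->D: in-degree(D)=0, level(D)=1, enqueue
    B->F: in-degree(F)=2, level(F)>=1
  process D: level=1
    D->C: in-degree(C)=0, level(C)=2, enqueue
    D->F: in-degree(F)=1, level(F)>=2
  process C: level=2
    C->E: in-degree(E)=1, level(E)>=3
    C->F: in-degree(F)=0, level(F)=3, enqueue
  process F: level=3
    F->E: in-degree(E)=0, level(E)=4, enqueue
  process E: level=4
All levels: A:0, B:0, C:2, D:1, E:4, F:3
max level = 4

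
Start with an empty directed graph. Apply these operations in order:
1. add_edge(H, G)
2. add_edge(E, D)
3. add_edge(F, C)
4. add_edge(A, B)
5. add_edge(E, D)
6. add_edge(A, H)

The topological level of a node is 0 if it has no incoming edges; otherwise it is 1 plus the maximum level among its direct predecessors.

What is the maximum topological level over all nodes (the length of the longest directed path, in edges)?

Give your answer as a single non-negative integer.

Op 1: add_edge(H, G). Edges now: 1
Op 2: add_edge(E, D). Edges now: 2
Op 3: add_edge(F, C). Edges now: 3
Op 4: add_edge(A, B). Edges now: 4
Op 5: add_edge(E, D) (duplicate, no change). Edges now: 4
Op 6: add_edge(A, H). Edges now: 5
Compute levels (Kahn BFS):
  sources (in-degree 0): A, E, F
  process A: level=0
    A->B: in-degree(B)=0, level(B)=1, enqueue
    A->H: in-degree(H)=0, level(H)=1, enqueue
  process E: level=0
    E->D: in-degree(D)=0, level(D)=1, enqueue
  process F: level=0
    F->C: in-degree(C)=0, level(C)=1, enqueue
  process B: level=1
  process H: level=1
    H->G: in-degree(G)=0, level(G)=2, enqueue
  process D: level=1
  process C: level=1
  process G: level=2
All levels: A:0, B:1, C:1, D:1, E:0, F:0, G:2, H:1
max level = 2

Answer: 2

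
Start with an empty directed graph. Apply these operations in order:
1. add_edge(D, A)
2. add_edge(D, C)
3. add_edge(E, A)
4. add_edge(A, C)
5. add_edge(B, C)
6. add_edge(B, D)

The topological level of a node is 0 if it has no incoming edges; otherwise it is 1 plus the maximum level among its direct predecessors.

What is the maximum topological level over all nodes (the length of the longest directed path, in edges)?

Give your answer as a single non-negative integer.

Answer: 3

Derivation:
Op 1: add_edge(D, A). Edges now: 1
Op 2: add_edge(D, C). Edges now: 2
Op 3: add_edge(E, A). Edges now: 3
Op 4: add_edge(A, C). Edges now: 4
Op 5: add_edge(B, C). Edges now: 5
Op 6: add_edge(B, D). Edges now: 6
Compute levels (Kahn BFS):
  sources (in-degree 0): B, E
  process B: level=0
    B->C: in-degree(C)=2, level(C)>=1
    B->D: in-degree(D)=0, level(D)=1, enqueue
  process E: level=0
    E->A: in-degree(A)=1, level(A)>=1
  process D: level=1
    D->A: in-degree(A)=0, level(A)=2, enqueue
    D->C: in-degree(C)=1, level(C)>=2
  process A: level=2
    A->C: in-degree(C)=0, level(C)=3, enqueue
  process C: level=3
All levels: A:2, B:0, C:3, D:1, E:0
max level = 3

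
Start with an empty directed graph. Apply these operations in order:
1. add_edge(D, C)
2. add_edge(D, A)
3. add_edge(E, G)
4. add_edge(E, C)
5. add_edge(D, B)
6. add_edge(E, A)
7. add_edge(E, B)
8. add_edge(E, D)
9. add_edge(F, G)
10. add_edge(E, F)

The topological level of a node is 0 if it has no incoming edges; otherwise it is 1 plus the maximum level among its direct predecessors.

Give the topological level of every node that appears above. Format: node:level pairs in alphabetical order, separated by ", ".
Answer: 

Op 1: add_edge(D, C). Edges now: 1
Op 2: add_edge(D, A). Edges now: 2
Op 3: add_edge(E, G). Edges now: 3
Op 4: add_edge(E, C). Edges now: 4
Op 5: add_edge(D, B). Edges now: 5
Op 6: add_edge(E, A). Edges now: 6
Op 7: add_edge(E, B). Edges now: 7
Op 8: add_edge(E, D). Edges now: 8
Op 9: add_edge(F, G). Edges now: 9
Op 10: add_edge(E, F). Edges now: 10
Compute levels (Kahn BFS):
  sources (in-degree 0): E
  process E: level=0
    E->A: in-degree(A)=1, level(A)>=1
    E->B: in-degree(B)=1, level(B)>=1
    E->C: in-degree(C)=1, level(C)>=1
    E->D: in-degree(D)=0, level(D)=1, enqueue
    E->F: in-degree(F)=0, level(F)=1, enqueue
    E->G: in-degree(G)=1, level(G)>=1
  process D: level=1
    D->A: in-degree(A)=0, level(A)=2, enqueue
    D->B: in-degree(B)=0, level(B)=2, enqueue
    D->C: in-degree(C)=0, level(C)=2, enqueue
  process F: level=1
    F->G: in-degree(G)=0, level(G)=2, enqueue
  process A: level=2
  process B: level=2
  process C: level=2
  process G: level=2
All levels: A:2, B:2, C:2, D:1, E:0, F:1, G:2

Answer: A:2, B:2, C:2, D:1, E:0, F:1, G:2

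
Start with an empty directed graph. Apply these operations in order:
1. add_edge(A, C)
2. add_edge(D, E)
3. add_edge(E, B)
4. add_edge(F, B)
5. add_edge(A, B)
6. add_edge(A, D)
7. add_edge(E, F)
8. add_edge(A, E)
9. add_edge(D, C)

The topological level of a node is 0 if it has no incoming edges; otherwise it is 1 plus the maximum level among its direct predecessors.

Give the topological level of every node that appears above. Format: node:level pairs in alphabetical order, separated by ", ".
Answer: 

Op 1: add_edge(A, C). Edges now: 1
Op 2: add_edge(D, E). Edges now: 2
Op 3: add_edge(E, B). Edges now: 3
Op 4: add_edge(F, B). Edges now: 4
Op 5: add_edge(A, B). Edges now: 5
Op 6: add_edge(A, D). Edges now: 6
Op 7: add_edge(E, F). Edges now: 7
Op 8: add_edge(A, E). Edges now: 8
Op 9: add_edge(D, C). Edges now: 9
Compute levels (Kahn BFS):
  sources (in-degree 0): A
  process A: level=0
    A->B: in-degree(B)=2, level(B)>=1
    A->C: in-degree(C)=1, level(C)>=1
    A->D: in-degree(D)=0, level(D)=1, enqueue
    A->E: in-degree(E)=1, level(E)>=1
  process D: level=1
    D->C: in-degree(C)=0, level(C)=2, enqueue
    D->E: in-degree(E)=0, level(E)=2, enqueue
  process C: level=2
  process E: level=2
    E->B: in-degree(B)=1, level(B)>=3
    E->F: in-degree(F)=0, level(F)=3, enqueue
  process F: level=3
    F->B: in-degree(B)=0, level(B)=4, enqueue
  process B: level=4
All levels: A:0, B:4, C:2, D:1, E:2, F:3

Answer: A:0, B:4, C:2, D:1, E:2, F:3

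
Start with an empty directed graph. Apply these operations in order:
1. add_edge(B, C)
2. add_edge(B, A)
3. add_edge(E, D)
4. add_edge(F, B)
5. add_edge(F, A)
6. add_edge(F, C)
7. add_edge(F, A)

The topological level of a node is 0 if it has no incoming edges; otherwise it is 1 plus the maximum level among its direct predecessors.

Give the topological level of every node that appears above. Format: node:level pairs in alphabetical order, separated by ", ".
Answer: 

Answer: A:2, B:1, C:2, D:1, E:0, F:0

Derivation:
Op 1: add_edge(B, C). Edges now: 1
Op 2: add_edge(B, A). Edges now: 2
Op 3: add_edge(E, D). Edges now: 3
Op 4: add_edge(F, B). Edges now: 4
Op 5: add_edge(F, A). Edges now: 5
Op 6: add_edge(F, C). Edges now: 6
Op 7: add_edge(F, A) (duplicate, no change). Edges now: 6
Compute levels (Kahn BFS):
  sources (in-degree 0): E, F
  process E: level=0
    E->D: in-degree(D)=0, level(D)=1, enqueue
  process F: level=0
    F->A: in-degree(A)=1, level(A)>=1
    F->B: in-degree(B)=0, level(B)=1, enqueue
    F->C: in-degree(C)=1, level(C)>=1
  process D: level=1
  process B: level=1
    B->A: in-degree(A)=0, level(A)=2, enqueue
    B->C: in-degree(C)=0, level(C)=2, enqueue
  process A: level=2
  process C: level=2
All levels: A:2, B:1, C:2, D:1, E:0, F:0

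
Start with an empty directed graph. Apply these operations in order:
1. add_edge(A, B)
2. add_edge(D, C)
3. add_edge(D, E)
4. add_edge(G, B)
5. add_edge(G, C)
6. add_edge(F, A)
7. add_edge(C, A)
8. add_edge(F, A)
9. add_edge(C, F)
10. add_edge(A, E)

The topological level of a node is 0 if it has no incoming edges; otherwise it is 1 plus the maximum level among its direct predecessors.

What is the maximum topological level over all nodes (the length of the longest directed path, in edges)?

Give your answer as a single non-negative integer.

Answer: 4

Derivation:
Op 1: add_edge(A, B). Edges now: 1
Op 2: add_edge(D, C). Edges now: 2
Op 3: add_edge(D, E). Edges now: 3
Op 4: add_edge(G, B). Edges now: 4
Op 5: add_edge(G, C). Edges now: 5
Op 6: add_edge(F, A). Edges now: 6
Op 7: add_edge(C, A). Edges now: 7
Op 8: add_edge(F, A) (duplicate, no change). Edges now: 7
Op 9: add_edge(C, F). Edges now: 8
Op 10: add_edge(A, E). Edges now: 9
Compute levels (Kahn BFS):
  sources (in-degree 0): D, G
  process D: level=0
    D->C: in-degree(C)=1, level(C)>=1
    D->E: in-degree(E)=1, level(E)>=1
  process G: level=0
    G->B: in-degree(B)=1, level(B)>=1
    G->C: in-degree(C)=0, level(C)=1, enqueue
  process C: level=1
    C->A: in-degree(A)=1, level(A)>=2
    C->F: in-degree(F)=0, level(F)=2, enqueue
  process F: level=2
    F->A: in-degree(A)=0, level(A)=3, enqueue
  process A: level=3
    A->B: in-degree(B)=0, level(B)=4, enqueue
    A->E: in-degree(E)=0, level(E)=4, enqueue
  process B: level=4
  process E: level=4
All levels: A:3, B:4, C:1, D:0, E:4, F:2, G:0
max level = 4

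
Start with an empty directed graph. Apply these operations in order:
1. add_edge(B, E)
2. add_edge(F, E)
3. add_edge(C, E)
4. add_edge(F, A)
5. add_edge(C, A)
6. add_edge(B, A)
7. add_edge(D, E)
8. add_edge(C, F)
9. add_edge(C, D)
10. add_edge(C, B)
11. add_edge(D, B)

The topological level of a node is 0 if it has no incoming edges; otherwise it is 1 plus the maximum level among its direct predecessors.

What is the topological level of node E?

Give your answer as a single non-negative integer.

Answer: 3

Derivation:
Op 1: add_edge(B, E). Edges now: 1
Op 2: add_edge(F, E). Edges now: 2
Op 3: add_edge(C, E). Edges now: 3
Op 4: add_edge(F, A). Edges now: 4
Op 5: add_edge(C, A). Edges now: 5
Op 6: add_edge(B, A). Edges now: 6
Op 7: add_edge(D, E). Edges now: 7
Op 8: add_edge(C, F). Edges now: 8
Op 9: add_edge(C, D). Edges now: 9
Op 10: add_edge(C, B). Edges now: 10
Op 11: add_edge(D, B). Edges now: 11
Compute levels (Kahn BFS):
  sources (in-degree 0): C
  process C: level=0
    C->A: in-degree(A)=2, level(A)>=1
    C->B: in-degree(B)=1, level(B)>=1
    C->D: in-degree(D)=0, level(D)=1, enqueue
    C->E: in-degree(E)=3, level(E)>=1
    C->F: in-degree(F)=0, level(F)=1, enqueue
  process D: level=1
    D->B: in-degree(B)=0, level(B)=2, enqueue
    D->E: in-degree(E)=2, level(E)>=2
  process F: level=1
    F->A: in-degree(A)=1, level(A)>=2
    F->E: in-degree(E)=1, level(E)>=2
  process B: level=2
    B->A: in-degree(A)=0, level(A)=3, enqueue
    B->E: in-degree(E)=0, level(E)=3, enqueue
  process A: level=3
  process E: level=3
All levels: A:3, B:2, C:0, D:1, E:3, F:1
level(E) = 3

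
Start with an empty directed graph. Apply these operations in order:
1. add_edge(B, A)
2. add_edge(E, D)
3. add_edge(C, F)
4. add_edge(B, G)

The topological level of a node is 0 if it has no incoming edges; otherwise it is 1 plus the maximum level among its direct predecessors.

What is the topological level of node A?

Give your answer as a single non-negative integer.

Op 1: add_edge(B, A). Edges now: 1
Op 2: add_edge(E, D). Edges now: 2
Op 3: add_edge(C, F). Edges now: 3
Op 4: add_edge(B, G). Edges now: 4
Compute levels (Kahn BFS):
  sources (in-degree 0): B, C, E
  process B: level=0
    B->A: in-degree(A)=0, level(A)=1, enqueue
    B->G: in-degree(G)=0, level(G)=1, enqueue
  process C: level=0
    C->F: in-degree(F)=0, level(F)=1, enqueue
  process E: level=0
    E->D: in-degree(D)=0, level(D)=1, enqueue
  process A: level=1
  process G: level=1
  process F: level=1
  process D: level=1
All levels: A:1, B:0, C:0, D:1, E:0, F:1, G:1
level(A) = 1

Answer: 1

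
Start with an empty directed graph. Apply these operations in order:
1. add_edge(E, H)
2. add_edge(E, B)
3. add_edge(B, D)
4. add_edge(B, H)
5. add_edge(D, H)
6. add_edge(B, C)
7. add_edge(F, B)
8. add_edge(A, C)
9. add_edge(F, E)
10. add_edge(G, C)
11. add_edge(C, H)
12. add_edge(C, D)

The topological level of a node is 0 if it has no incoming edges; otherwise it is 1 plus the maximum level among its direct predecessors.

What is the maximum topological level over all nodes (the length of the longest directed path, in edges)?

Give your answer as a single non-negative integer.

Answer: 5

Derivation:
Op 1: add_edge(E, H). Edges now: 1
Op 2: add_edge(E, B). Edges now: 2
Op 3: add_edge(B, D). Edges now: 3
Op 4: add_edge(B, H). Edges now: 4
Op 5: add_edge(D, H). Edges now: 5
Op 6: add_edge(B, C). Edges now: 6
Op 7: add_edge(F, B). Edges now: 7
Op 8: add_edge(A, C). Edges now: 8
Op 9: add_edge(F, E). Edges now: 9
Op 10: add_edge(G, C). Edges now: 10
Op 11: add_edge(C, H). Edges now: 11
Op 12: add_edge(C, D). Edges now: 12
Compute levels (Kahn BFS):
  sources (in-degree 0): A, F, G
  process A: level=0
    A->C: in-degree(C)=2, level(C)>=1
  process F: level=0
    F->B: in-degree(B)=1, level(B)>=1
    F->E: in-degree(E)=0, level(E)=1, enqueue
  process G: level=0
    G->C: in-degree(C)=1, level(C)>=1
  process E: level=1
    E->B: in-degree(B)=0, level(B)=2, enqueue
    E->H: in-degree(H)=3, level(H)>=2
  process B: level=2
    B->C: in-degree(C)=0, level(C)=3, enqueue
    B->D: in-degree(D)=1, level(D)>=3
    B->H: in-degree(H)=2, level(H)>=3
  process C: level=3
    C->D: in-degree(D)=0, level(D)=4, enqueue
    C->H: in-degree(H)=1, level(H)>=4
  process D: level=4
    D->H: in-degree(H)=0, level(H)=5, enqueue
  process H: level=5
All levels: A:0, B:2, C:3, D:4, E:1, F:0, G:0, H:5
max level = 5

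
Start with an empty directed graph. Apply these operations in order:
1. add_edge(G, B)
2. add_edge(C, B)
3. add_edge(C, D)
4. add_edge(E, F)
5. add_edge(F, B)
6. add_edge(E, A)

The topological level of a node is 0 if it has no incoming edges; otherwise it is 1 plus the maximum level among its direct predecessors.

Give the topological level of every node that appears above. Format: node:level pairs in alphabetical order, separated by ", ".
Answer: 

Op 1: add_edge(G, B). Edges now: 1
Op 2: add_edge(C, B). Edges now: 2
Op 3: add_edge(C, D). Edges now: 3
Op 4: add_edge(E, F). Edges now: 4
Op 5: add_edge(F, B). Edges now: 5
Op 6: add_edge(E, A). Edges now: 6
Compute levels (Kahn BFS):
  sources (in-degree 0): C, E, G
  process C: level=0
    C->B: in-degree(B)=2, level(B)>=1
    C->D: in-degree(D)=0, level(D)=1, enqueue
  process E: level=0
    E->A: in-degree(A)=0, level(A)=1, enqueue
    E->F: in-degree(F)=0, level(F)=1, enqueue
  process G: level=0
    G->B: in-degree(B)=1, level(B)>=1
  process D: level=1
  process A: level=1
  process F: level=1
    F->B: in-degree(B)=0, level(B)=2, enqueue
  process B: level=2
All levels: A:1, B:2, C:0, D:1, E:0, F:1, G:0

Answer: A:1, B:2, C:0, D:1, E:0, F:1, G:0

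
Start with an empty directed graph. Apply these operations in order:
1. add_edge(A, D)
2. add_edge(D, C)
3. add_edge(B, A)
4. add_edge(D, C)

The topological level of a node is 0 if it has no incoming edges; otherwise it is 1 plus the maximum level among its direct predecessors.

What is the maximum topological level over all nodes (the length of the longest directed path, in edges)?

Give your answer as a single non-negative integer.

Answer: 3

Derivation:
Op 1: add_edge(A, D). Edges now: 1
Op 2: add_edge(D, C). Edges now: 2
Op 3: add_edge(B, A). Edges now: 3
Op 4: add_edge(D, C) (duplicate, no change). Edges now: 3
Compute levels (Kahn BFS):
  sources (in-degree 0): B
  process B: level=0
    B->A: in-degree(A)=0, level(A)=1, enqueue
  process A: level=1
    A->D: in-degree(D)=0, level(D)=2, enqueue
  process D: level=2
    D->C: in-degree(C)=0, level(C)=3, enqueue
  process C: level=3
All levels: A:1, B:0, C:3, D:2
max level = 3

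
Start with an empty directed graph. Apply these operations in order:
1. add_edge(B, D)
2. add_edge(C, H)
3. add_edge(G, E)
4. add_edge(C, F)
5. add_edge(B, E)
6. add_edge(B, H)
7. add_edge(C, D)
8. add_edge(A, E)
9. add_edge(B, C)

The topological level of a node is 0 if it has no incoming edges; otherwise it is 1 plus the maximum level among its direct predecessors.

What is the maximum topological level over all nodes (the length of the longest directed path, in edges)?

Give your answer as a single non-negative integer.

Answer: 2

Derivation:
Op 1: add_edge(B, D). Edges now: 1
Op 2: add_edge(C, H). Edges now: 2
Op 3: add_edge(G, E). Edges now: 3
Op 4: add_edge(C, F). Edges now: 4
Op 5: add_edge(B, E). Edges now: 5
Op 6: add_edge(B, H). Edges now: 6
Op 7: add_edge(C, D). Edges now: 7
Op 8: add_edge(A, E). Edges now: 8
Op 9: add_edge(B, C). Edges now: 9
Compute levels (Kahn BFS):
  sources (in-degree 0): A, B, G
  process A: level=0
    A->E: in-degree(E)=2, level(E)>=1
  process B: level=0
    B->C: in-degree(C)=0, level(C)=1, enqueue
    B->D: in-degree(D)=1, level(D)>=1
    B->E: in-degree(E)=1, level(E)>=1
    B->H: in-degree(H)=1, level(H)>=1
  process G: level=0
    G->E: in-degree(E)=0, level(E)=1, enqueue
  process C: level=1
    C->D: in-degree(D)=0, level(D)=2, enqueue
    C->F: in-degree(F)=0, level(F)=2, enqueue
    C->H: in-degree(H)=0, level(H)=2, enqueue
  process E: level=1
  process D: level=2
  process F: level=2
  process H: level=2
All levels: A:0, B:0, C:1, D:2, E:1, F:2, G:0, H:2
max level = 2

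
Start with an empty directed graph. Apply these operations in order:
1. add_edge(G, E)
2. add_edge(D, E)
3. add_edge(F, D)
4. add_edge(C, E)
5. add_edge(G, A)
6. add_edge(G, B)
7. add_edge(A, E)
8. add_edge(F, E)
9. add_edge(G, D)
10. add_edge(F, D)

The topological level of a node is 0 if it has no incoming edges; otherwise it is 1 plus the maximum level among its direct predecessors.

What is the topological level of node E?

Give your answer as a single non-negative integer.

Op 1: add_edge(G, E). Edges now: 1
Op 2: add_edge(D, E). Edges now: 2
Op 3: add_edge(F, D). Edges now: 3
Op 4: add_edge(C, E). Edges now: 4
Op 5: add_edge(G, A). Edges now: 5
Op 6: add_edge(G, B). Edges now: 6
Op 7: add_edge(A, E). Edges now: 7
Op 8: add_edge(F, E). Edges now: 8
Op 9: add_edge(G, D). Edges now: 9
Op 10: add_edge(F, D) (duplicate, no change). Edges now: 9
Compute levels (Kahn BFS):
  sources (in-degree 0): C, F, G
  process C: level=0
    C->E: in-degree(E)=4, level(E)>=1
  process F: level=0
    F->D: in-degree(D)=1, level(D)>=1
    F->E: in-degree(E)=3, level(E)>=1
  process G: level=0
    G->A: in-degree(A)=0, level(A)=1, enqueue
    G->B: in-degree(B)=0, level(B)=1, enqueue
    G->D: in-degree(D)=0, level(D)=1, enqueue
    G->E: in-degree(E)=2, level(E)>=1
  process A: level=1
    A->E: in-degree(E)=1, level(E)>=2
  process B: level=1
  process D: level=1
    D->E: in-degree(E)=0, level(E)=2, enqueue
  process E: level=2
All levels: A:1, B:1, C:0, D:1, E:2, F:0, G:0
level(E) = 2

Answer: 2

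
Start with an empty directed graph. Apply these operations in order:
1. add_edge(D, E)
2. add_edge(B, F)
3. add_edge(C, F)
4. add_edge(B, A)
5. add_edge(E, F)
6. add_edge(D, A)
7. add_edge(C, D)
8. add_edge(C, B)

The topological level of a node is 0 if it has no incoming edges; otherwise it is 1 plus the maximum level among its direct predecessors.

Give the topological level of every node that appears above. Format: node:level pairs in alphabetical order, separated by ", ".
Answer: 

Answer: A:2, B:1, C:0, D:1, E:2, F:3

Derivation:
Op 1: add_edge(D, E). Edges now: 1
Op 2: add_edge(B, F). Edges now: 2
Op 3: add_edge(C, F). Edges now: 3
Op 4: add_edge(B, A). Edges now: 4
Op 5: add_edge(E, F). Edges now: 5
Op 6: add_edge(D, A). Edges now: 6
Op 7: add_edge(C, D). Edges now: 7
Op 8: add_edge(C, B). Edges now: 8
Compute levels (Kahn BFS):
  sources (in-degree 0): C
  process C: level=0
    C->B: in-degree(B)=0, level(B)=1, enqueue
    C->D: in-degree(D)=0, level(D)=1, enqueue
    C->F: in-degree(F)=2, level(F)>=1
  process B: level=1
    B->A: in-degree(A)=1, level(A)>=2
    B->F: in-degree(F)=1, level(F)>=2
  process D: level=1
    D->A: in-degree(A)=0, level(A)=2, enqueue
    D->E: in-degree(E)=0, level(E)=2, enqueue
  process A: level=2
  process E: level=2
    E->F: in-degree(F)=0, level(F)=3, enqueue
  process F: level=3
All levels: A:2, B:1, C:0, D:1, E:2, F:3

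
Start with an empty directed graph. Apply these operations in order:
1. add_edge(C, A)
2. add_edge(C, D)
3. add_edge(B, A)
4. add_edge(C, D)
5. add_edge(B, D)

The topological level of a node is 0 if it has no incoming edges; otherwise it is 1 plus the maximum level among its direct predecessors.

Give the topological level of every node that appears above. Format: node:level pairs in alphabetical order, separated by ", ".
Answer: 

Answer: A:1, B:0, C:0, D:1

Derivation:
Op 1: add_edge(C, A). Edges now: 1
Op 2: add_edge(C, D). Edges now: 2
Op 3: add_edge(B, A). Edges now: 3
Op 4: add_edge(C, D) (duplicate, no change). Edges now: 3
Op 5: add_edge(B, D). Edges now: 4
Compute levels (Kahn BFS):
  sources (in-degree 0): B, C
  process B: level=0
    B->A: in-degree(A)=1, level(A)>=1
    B->D: in-degree(D)=1, level(D)>=1
  process C: level=0
    C->A: in-degree(A)=0, level(A)=1, enqueue
    C->D: in-degree(D)=0, level(D)=1, enqueue
  process A: level=1
  process D: level=1
All levels: A:1, B:0, C:0, D:1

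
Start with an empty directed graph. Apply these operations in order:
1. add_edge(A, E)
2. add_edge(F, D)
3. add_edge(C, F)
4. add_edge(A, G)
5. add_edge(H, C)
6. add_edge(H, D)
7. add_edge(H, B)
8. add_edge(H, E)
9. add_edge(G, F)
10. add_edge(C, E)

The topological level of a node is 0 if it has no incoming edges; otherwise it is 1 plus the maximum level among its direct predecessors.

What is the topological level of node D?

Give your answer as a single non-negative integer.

Op 1: add_edge(A, E). Edges now: 1
Op 2: add_edge(F, D). Edges now: 2
Op 3: add_edge(C, F). Edges now: 3
Op 4: add_edge(A, G). Edges now: 4
Op 5: add_edge(H, C). Edges now: 5
Op 6: add_edge(H, D). Edges now: 6
Op 7: add_edge(H, B). Edges now: 7
Op 8: add_edge(H, E). Edges now: 8
Op 9: add_edge(G, F). Edges now: 9
Op 10: add_edge(C, E). Edges now: 10
Compute levels (Kahn BFS):
  sources (in-degree 0): A, H
  process A: level=0
    A->E: in-degree(E)=2, level(E)>=1
    A->G: in-degree(G)=0, level(G)=1, enqueue
  process H: level=0
    H->B: in-degree(B)=0, level(B)=1, enqueue
    H->C: in-degree(C)=0, level(C)=1, enqueue
    H->D: in-degree(D)=1, level(D)>=1
    H->E: in-degree(E)=1, level(E)>=1
  process G: level=1
    G->F: in-degree(F)=1, level(F)>=2
  process B: level=1
  process C: level=1
    C->E: in-degree(E)=0, level(E)=2, enqueue
    C->F: in-degree(F)=0, level(F)=2, enqueue
  process E: level=2
  process F: level=2
    F->D: in-degree(D)=0, level(D)=3, enqueue
  process D: level=3
All levels: A:0, B:1, C:1, D:3, E:2, F:2, G:1, H:0
level(D) = 3

Answer: 3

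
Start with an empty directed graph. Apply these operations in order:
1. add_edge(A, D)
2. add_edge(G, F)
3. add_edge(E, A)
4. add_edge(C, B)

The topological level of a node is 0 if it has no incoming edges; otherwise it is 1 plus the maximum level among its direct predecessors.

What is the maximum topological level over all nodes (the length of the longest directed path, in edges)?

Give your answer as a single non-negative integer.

Answer: 2

Derivation:
Op 1: add_edge(A, D). Edges now: 1
Op 2: add_edge(G, F). Edges now: 2
Op 3: add_edge(E, A). Edges now: 3
Op 4: add_edge(C, B). Edges now: 4
Compute levels (Kahn BFS):
  sources (in-degree 0): C, E, G
  process C: level=0
    C->B: in-degree(B)=0, level(B)=1, enqueue
  process E: level=0
    E->A: in-degree(A)=0, level(A)=1, enqueue
  process G: level=0
    G->F: in-degree(F)=0, level(F)=1, enqueue
  process B: level=1
  process A: level=1
    A->D: in-degree(D)=0, level(D)=2, enqueue
  process F: level=1
  process D: level=2
All levels: A:1, B:1, C:0, D:2, E:0, F:1, G:0
max level = 2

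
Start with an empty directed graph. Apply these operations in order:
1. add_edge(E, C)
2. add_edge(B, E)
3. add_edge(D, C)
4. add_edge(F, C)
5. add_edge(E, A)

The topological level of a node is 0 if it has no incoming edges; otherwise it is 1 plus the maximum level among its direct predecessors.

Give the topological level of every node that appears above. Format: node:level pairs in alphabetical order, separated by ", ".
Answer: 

Answer: A:2, B:0, C:2, D:0, E:1, F:0

Derivation:
Op 1: add_edge(E, C). Edges now: 1
Op 2: add_edge(B, E). Edges now: 2
Op 3: add_edge(D, C). Edges now: 3
Op 4: add_edge(F, C). Edges now: 4
Op 5: add_edge(E, A). Edges now: 5
Compute levels (Kahn BFS):
  sources (in-degree 0): B, D, F
  process B: level=0
    B->E: in-degree(E)=0, level(E)=1, enqueue
  process D: level=0
    D->C: in-degree(C)=2, level(C)>=1
  process F: level=0
    F->C: in-degree(C)=1, level(C)>=1
  process E: level=1
    E->A: in-degree(A)=0, level(A)=2, enqueue
    E->C: in-degree(C)=0, level(C)=2, enqueue
  process A: level=2
  process C: level=2
All levels: A:2, B:0, C:2, D:0, E:1, F:0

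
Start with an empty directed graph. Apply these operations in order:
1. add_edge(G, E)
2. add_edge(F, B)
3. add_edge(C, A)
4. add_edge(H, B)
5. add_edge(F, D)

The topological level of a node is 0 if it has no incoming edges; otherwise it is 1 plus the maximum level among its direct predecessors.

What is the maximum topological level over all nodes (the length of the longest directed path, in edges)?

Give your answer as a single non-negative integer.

Answer: 1

Derivation:
Op 1: add_edge(G, E). Edges now: 1
Op 2: add_edge(F, B). Edges now: 2
Op 3: add_edge(C, A). Edges now: 3
Op 4: add_edge(H, B). Edges now: 4
Op 5: add_edge(F, D). Edges now: 5
Compute levels (Kahn BFS):
  sources (in-degree 0): C, F, G, H
  process C: level=0
    C->A: in-degree(A)=0, level(A)=1, enqueue
  process F: level=0
    F->B: in-degree(B)=1, level(B)>=1
    F->D: in-degree(D)=0, level(D)=1, enqueue
  process G: level=0
    G->E: in-degree(E)=0, level(E)=1, enqueue
  process H: level=0
    H->B: in-degree(B)=0, level(B)=1, enqueue
  process A: level=1
  process D: level=1
  process E: level=1
  process B: level=1
All levels: A:1, B:1, C:0, D:1, E:1, F:0, G:0, H:0
max level = 1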